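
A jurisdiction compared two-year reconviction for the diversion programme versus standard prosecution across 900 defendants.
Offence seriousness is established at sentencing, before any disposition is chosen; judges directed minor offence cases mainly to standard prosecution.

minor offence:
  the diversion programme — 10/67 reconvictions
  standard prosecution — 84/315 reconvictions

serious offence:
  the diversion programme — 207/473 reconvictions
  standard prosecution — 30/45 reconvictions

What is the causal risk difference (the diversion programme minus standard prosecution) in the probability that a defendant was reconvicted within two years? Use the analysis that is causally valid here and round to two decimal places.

-0.18

Offence seriousness differs across dispositions for reasons unrelated to any effect of the disposition itself, and it separately predicts the outcome — a classic confounder. We must compare within offence seriousness levels.
Adjusting over the population distribution of offence seriousness: 0.424·(0.149−0.267) + 0.576·(0.438−0.667) = -0.182.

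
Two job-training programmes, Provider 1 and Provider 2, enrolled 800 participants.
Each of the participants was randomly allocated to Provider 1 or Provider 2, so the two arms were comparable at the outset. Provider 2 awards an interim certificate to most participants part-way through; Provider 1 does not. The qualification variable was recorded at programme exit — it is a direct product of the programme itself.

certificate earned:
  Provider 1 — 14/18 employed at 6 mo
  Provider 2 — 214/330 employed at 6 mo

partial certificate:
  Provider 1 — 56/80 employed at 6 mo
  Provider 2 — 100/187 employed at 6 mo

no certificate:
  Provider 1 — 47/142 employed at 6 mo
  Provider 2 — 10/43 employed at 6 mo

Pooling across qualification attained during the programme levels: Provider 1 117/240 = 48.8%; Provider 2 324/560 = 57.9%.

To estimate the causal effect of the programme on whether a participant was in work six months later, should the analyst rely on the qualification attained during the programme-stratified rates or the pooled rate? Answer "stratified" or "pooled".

pooled

Provider 1 is higher inside every qualification attained during the programme stratum but Provider 2 is higher in aggregate. Whether to stratify depends on how qualification attained during the programme relates to the programme.
Qualification attained during the programme is recorded after the programme and is itself shifted by it — it sits on the causal path from programme to outcome. Conditioning on a mediator would strip out part of the effect we want; the pooled comparison gives the total causal effect.
Pooled: Provider 1 48.8% vs Provider 2 57.9%; Provider 2 is higher overall.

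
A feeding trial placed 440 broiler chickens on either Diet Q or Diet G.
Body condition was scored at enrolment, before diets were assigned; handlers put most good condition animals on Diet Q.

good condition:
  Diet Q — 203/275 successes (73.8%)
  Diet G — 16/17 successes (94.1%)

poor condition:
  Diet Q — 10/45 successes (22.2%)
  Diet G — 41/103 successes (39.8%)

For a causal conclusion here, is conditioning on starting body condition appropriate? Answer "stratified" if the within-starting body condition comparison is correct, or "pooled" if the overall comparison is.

Nothing the diet does changes starting body condition; the imbalance is an allocation artefact. With starting body condition also predicting the outcome, the pooled figure is confounded, and the within-stratum comparison is the causal one.
Within each level — good condition: 73.8% vs 94.1%; poor condition: 22.2% vs 39.8% — Diet G is higher every time.

stratified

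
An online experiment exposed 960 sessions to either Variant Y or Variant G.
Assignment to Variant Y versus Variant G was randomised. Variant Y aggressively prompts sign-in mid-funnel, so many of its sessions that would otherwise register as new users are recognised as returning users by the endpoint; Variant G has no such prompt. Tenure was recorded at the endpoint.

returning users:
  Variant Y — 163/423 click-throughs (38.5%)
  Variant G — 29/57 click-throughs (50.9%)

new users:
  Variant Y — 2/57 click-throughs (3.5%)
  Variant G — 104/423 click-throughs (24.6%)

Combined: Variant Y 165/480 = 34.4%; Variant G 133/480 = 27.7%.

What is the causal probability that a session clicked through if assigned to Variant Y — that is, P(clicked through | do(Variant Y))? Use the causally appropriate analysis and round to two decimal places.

User tenure is downstream of the variant. One should not condition on a consequence of treatment, so the overall rates are the right comparison.
So P(outcome | do(Variant Y)) is just the pooled rate for Variant Y: 165/480 = 0.344.

0.34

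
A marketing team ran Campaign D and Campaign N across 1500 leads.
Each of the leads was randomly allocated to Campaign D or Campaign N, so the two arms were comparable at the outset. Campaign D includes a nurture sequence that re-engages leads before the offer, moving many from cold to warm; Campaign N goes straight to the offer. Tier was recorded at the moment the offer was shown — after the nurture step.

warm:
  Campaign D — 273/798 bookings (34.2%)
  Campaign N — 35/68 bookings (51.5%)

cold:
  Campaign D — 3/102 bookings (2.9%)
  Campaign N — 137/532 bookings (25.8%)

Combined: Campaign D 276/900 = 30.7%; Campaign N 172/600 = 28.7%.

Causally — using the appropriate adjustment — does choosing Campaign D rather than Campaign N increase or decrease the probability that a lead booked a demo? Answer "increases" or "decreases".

The engagement tier-specific comparison favours Campaign N throughout, but the pooled figures favour Campaign D. The question is whether to condition on engagement tier.
Engagement tier here is a post-treatment variable shaped by the campaign; conditioning on it would introduce bias rather than remove it. The overall comparison is the causal one.
Pooled: Campaign D 30.7% vs Campaign N 28.7%; Campaign D is higher overall.

increases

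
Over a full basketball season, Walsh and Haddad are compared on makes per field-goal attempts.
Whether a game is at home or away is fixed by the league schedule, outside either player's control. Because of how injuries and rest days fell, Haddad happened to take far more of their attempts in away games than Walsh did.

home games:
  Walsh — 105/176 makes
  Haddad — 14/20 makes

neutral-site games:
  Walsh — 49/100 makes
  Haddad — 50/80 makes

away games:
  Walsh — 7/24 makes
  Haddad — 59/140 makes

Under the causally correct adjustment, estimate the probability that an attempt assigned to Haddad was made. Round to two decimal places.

0.59

The stratified and pooled comparisons disagree (Haddad wins within each game venue; Walsh wins overall), so the answer turns on the causal role of game venue.
Here game venue is a common cause — it drives both which player a case falls under and the outcome. The crude comparison mixes populations; the stratum-specific rates are the causally relevant ones.
Standardising Haddad to the population game venue mix: 0.363·14/20 + 0.333·50/80 + 0.304·59/140 = 0.590.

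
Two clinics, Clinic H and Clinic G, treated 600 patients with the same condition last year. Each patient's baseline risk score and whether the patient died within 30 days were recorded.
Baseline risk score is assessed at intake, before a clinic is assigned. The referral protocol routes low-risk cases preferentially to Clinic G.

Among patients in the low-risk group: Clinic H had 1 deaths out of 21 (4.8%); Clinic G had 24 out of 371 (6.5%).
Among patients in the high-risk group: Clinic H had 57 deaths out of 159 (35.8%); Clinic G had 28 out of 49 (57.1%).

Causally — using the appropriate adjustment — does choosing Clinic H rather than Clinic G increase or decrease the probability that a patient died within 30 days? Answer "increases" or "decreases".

decreases

Clinic H is lower inside every baseline risk score stratum but Clinic G is lower in aggregate. Whether to stratify depends on how baseline risk score relates to the clinic.
Here baseline risk score is a common cause — it drives both which clinic a case falls under and the outcome. The crude comparison mixes populations; the stratum-specific rates are the causally relevant ones.
Within each level — low-risk: 4.8% vs 6.5%; high-risk: 35.8% vs 57.1% — Clinic H is lower every time.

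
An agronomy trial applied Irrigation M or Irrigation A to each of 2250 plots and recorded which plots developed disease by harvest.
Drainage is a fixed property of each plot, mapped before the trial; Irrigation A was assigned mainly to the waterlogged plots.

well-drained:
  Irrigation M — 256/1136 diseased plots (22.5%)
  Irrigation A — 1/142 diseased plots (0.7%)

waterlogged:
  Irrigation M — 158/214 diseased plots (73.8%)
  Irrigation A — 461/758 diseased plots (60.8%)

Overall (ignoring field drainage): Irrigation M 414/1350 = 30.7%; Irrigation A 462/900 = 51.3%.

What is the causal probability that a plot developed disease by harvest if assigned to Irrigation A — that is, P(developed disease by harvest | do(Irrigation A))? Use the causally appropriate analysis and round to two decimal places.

0.27

Field drainage satisfies the back-door criterion: it is not a descendant of the irrigation, and it blocks the spurious path from irrigation to outcome. Adjusting for it (i.e., using the within-field drainage rates) gives the causal effect.
Standardising Irrigation A to the population field drainage mix: 0.568·1/142 + 0.432·461/758 = 0.267.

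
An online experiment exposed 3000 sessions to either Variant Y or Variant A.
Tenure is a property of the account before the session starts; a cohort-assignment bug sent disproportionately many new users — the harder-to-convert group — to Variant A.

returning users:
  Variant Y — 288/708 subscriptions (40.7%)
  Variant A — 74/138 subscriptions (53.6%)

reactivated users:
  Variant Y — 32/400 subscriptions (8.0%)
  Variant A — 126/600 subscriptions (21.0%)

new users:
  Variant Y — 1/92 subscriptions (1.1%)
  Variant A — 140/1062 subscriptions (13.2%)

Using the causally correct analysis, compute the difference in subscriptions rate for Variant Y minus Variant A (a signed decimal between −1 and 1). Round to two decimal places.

Within every user tenure level Variant A has the higher rate, yet pooled Variant Y does — Simpson's reversal.
Here user tenure is a common cause — it drives both which variant a case falls under and the outcome. The crude comparison mixes populations; the stratum-specific rates are the causally relevant ones.
Adjusting over the population distribution of user tenure: 0.282·(0.407−0.536) + 0.333·(0.080−0.210) + 0.385·(0.011−0.132) = -0.126.

-0.13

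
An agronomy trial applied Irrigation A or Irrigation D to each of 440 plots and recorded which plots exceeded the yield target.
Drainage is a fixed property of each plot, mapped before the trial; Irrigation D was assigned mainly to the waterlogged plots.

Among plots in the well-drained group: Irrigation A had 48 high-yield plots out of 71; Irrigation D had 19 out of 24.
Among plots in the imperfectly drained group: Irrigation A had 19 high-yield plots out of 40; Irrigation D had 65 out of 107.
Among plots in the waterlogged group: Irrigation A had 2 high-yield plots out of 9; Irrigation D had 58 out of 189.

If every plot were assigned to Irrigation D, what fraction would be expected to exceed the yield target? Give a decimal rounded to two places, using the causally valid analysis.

The stratified and pooled comparisons disagree (Irrigation D wins within each field drainage; Irrigation A wins overall), so the answer turns on the causal role of field drainage.
Field drainage is set before the irrigation has any effect — it is not caused by the irrigation — and it independently drives the outcome. That makes it a confounder, so the causal comparison is within field drainage levels.
Standardising Irrigation D to the population field drainage mix: 0.216·19/24 + 0.334·65/107 + 0.450·58/189 = 0.512.

0.51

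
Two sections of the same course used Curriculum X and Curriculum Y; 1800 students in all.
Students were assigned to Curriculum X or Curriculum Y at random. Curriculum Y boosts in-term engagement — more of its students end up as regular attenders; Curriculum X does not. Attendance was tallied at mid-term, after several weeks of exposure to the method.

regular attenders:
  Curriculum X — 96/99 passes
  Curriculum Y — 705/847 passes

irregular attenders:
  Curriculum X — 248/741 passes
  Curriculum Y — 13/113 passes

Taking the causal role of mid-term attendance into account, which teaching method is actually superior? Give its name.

The mid-term attendance-specific comparison favours Curriculum X throughout, but the pooled figures favour Curriculum Y. The question is whether to condition on mid-term attendance.
Mid-term attendance lies on the pathway teaching method → mid-term attendance → outcome, so adjusting for it blocks the indirect effect. For the total causal effect of teaching method, use the unadjusted pooled rates.
Pooled: Curriculum X 41.0% vs Curriculum Y 74.8%; Curriculum Y is higher overall.

Curriculum Y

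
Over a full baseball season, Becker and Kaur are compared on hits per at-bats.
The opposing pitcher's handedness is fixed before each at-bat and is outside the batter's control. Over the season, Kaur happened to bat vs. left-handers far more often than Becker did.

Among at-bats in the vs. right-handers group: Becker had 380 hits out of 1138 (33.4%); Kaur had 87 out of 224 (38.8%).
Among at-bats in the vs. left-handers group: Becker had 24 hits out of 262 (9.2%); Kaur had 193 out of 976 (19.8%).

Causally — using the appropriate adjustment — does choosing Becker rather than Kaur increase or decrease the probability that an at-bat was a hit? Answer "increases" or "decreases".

decreases

The pitcher handedness-specific comparison favours Kaur throughout, but the pooled figures favour Becker. The question is whether to condition on pitcher handedness.
Pitcher handedness satisfies the back-door criterion: it is not a descendant of the player, and it blocks the spurious path from player to outcome. Adjusting for it (i.e., using the within-pitcher handedness rates) gives the causal effect.
Within each level — vs. right-handers: 33.4% vs 38.8%; vs. left-handers: 9.2% vs 19.8% — Kaur is higher every time.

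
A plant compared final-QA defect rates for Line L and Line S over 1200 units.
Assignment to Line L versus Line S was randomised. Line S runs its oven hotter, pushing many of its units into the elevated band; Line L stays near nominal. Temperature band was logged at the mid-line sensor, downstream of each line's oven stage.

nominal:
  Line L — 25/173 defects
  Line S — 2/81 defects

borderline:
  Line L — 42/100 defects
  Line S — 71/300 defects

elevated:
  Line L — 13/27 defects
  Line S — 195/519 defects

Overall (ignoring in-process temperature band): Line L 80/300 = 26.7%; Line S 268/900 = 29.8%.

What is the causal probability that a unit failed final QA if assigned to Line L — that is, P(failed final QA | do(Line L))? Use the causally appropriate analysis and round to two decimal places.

Within every in-process temperature band level Line S has the lower rate, yet pooled Line L does — Simpson's reversal.
In-process temperature band is recorded after the line and is itself shifted by it — it sits on the causal path from line to outcome. Conditioning on a mediator would strip out part of the effect we want; the pooled comparison gives the total causal effect.
So P(outcome | do(Line L)) is just the pooled rate for Line L: 80/300 = 0.267.

0.27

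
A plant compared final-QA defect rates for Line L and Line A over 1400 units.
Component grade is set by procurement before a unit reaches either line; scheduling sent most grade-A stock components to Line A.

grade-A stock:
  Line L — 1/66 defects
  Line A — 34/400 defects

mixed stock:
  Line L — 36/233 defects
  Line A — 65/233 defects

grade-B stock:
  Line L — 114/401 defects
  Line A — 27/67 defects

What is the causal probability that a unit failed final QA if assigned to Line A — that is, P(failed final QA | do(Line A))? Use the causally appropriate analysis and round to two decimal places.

0.26

Line L is lower inside every component grade stratum but Line A is lower in aggregate. Whether to stratify depends on how component grade relates to the line.
Component grade satisfies the back-door criterion: it is not a descendant of the line, and it blocks the spurious path from line to outcome. Adjusting for it (i.e., using the within-component grade rates) gives the causal effect.
Standardising Line A to the population component grade mix: 0.333·34/400 + 0.333·65/233 + 0.334·27/67 = 0.256.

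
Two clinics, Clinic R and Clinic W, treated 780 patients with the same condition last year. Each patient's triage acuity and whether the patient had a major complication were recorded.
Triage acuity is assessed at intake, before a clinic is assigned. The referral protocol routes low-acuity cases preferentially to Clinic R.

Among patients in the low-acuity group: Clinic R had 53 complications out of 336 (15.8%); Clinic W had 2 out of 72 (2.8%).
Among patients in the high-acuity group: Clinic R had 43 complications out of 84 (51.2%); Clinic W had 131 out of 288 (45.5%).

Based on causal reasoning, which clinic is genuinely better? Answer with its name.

The stratified and pooled comparisons disagree (Clinic W wins within each triage acuity; Clinic R wins overall), so the answer turns on the causal role of triage acuity.
Triage acuity is set before the clinic has any effect — it is not caused by the clinic — and it independently drives the outcome. That makes it a confounder, so the causal comparison is within triage acuity levels.
Within each level — low-acuity: 15.8% vs 2.8%; high-acuity: 51.2% vs 45.5% — Clinic W is lower every time.

Clinic W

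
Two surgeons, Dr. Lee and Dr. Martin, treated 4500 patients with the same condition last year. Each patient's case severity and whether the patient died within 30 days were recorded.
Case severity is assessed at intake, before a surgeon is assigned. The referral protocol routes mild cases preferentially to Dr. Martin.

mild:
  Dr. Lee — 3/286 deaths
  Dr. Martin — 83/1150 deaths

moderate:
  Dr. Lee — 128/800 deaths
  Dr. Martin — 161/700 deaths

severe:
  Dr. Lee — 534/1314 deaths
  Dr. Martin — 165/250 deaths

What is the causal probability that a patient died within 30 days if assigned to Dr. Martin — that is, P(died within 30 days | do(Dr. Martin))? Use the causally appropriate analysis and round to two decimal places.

The stratified and pooled comparisons disagree (Dr. Lee wins within each case severity; Dr. Martin wins overall), so the answer turns on the causal role of case severity.
Since case severity is a pre-existing factor (not a product of the surgeon) and it affects the outcome on its own, it is a confounder. The stratified rates, not the pooled rate, identify the causal effect.
Standardising Dr. Martin to the population case severity mix: 0.319·83/1150 + 0.333·161/700 + 0.348·165/250 = 0.329.

0.33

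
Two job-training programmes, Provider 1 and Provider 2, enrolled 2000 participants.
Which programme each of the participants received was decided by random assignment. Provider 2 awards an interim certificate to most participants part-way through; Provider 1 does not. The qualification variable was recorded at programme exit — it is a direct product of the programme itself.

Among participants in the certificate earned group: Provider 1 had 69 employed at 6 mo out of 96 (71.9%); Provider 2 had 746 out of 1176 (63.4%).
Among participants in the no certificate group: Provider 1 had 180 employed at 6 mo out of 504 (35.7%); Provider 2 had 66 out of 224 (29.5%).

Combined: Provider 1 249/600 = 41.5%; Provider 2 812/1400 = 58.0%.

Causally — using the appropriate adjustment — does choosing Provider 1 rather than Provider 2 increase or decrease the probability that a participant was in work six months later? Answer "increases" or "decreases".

decreases

Because the programme influences qualification attained during the programme, qualification attained during the programme is a post-treatment mediator, not a confounder. Stratifying on it would bias the estimate; the causal effect is the crude pooled difference.
Pooled: Provider 1 41.5% vs Provider 2 58.0%; Provider 2 is higher overall.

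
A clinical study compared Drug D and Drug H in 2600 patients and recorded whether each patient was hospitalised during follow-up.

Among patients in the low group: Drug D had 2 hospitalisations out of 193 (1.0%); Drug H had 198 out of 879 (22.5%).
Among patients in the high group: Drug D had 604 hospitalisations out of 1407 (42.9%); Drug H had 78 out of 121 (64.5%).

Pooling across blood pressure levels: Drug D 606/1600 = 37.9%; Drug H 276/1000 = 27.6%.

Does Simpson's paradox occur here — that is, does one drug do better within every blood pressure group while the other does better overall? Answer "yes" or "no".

yes

Within each blood pressure level (low 1.0% vs 22.5%; high 42.9% vs 64.5%), Drug D has the lower rate every time. Pooled: 37.9% vs 27.6% — Drug H has the lower rate overall. The two comparisons disagree.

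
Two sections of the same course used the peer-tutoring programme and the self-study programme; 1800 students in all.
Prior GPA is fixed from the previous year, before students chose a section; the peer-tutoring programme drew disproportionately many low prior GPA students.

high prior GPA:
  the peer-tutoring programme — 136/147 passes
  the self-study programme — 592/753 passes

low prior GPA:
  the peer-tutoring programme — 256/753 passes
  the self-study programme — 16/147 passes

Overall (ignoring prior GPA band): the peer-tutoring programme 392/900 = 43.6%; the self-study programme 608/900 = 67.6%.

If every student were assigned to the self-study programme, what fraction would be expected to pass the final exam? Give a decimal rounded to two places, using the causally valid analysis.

0.45

Prior GPA band is set before the teaching method has any effect — it is not caused by the teaching method — and it independently drives the outcome. That makes it a confounder, so the causal comparison is within prior GPA band levels.
Standardising the self-study programme to the population prior GPA band mix: 0.500·592/753 + 0.500·16/147 = 0.448.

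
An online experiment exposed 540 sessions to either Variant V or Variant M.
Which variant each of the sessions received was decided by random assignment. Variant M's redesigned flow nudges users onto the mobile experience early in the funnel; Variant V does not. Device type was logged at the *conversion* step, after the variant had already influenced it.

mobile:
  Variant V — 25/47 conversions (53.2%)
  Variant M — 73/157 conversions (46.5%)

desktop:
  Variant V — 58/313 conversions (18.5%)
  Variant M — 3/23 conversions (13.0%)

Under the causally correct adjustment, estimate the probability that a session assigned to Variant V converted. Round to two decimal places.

0.23

Device type is recorded after the variant and is itself shifted by it — it sits on the causal path from variant to outcome. Conditioning on a mediator would strip out part of the effect we want; the pooled comparison gives the total causal effect.
So P(outcome | do(Variant V)) is just the pooled rate for Variant V: 83/360 = 0.231.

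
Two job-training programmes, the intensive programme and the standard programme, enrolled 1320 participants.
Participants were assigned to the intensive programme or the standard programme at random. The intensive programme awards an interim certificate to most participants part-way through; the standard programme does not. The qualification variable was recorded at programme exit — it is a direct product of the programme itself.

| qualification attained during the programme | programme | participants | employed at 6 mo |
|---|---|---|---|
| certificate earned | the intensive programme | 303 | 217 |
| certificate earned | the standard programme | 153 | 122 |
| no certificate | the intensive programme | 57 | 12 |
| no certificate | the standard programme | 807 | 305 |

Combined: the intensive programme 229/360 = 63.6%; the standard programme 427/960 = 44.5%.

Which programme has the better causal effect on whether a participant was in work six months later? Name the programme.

the intensive programme

The qualification attained during the programme-specific comparison favours the standard programme throughout, but the pooled figures favour the intensive programme. The question is whether to condition on qualification attained during the programme.
Because the programme influences qualification attained during the programme, qualification attained during the programme is a post-treatment mediator, not a confounder. Stratifying on it would bias the estimate; the causal effect is the crude pooled difference.
Pooled: the intensive programme 63.6% vs the standard programme 44.5%; the intensive programme is higher overall.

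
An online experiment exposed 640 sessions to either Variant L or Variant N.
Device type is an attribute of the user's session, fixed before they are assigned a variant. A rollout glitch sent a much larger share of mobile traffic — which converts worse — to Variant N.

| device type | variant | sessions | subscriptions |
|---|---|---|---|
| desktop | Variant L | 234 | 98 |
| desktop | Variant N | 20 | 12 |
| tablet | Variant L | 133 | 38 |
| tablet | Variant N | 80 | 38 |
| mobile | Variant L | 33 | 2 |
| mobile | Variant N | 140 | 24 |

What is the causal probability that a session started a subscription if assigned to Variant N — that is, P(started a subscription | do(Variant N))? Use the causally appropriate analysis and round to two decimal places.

0.44

The stratified and pooled comparisons disagree (Variant N wins within each device type; Variant L wins overall), so the answer turns on the causal role of device type.
Device type differs across variants for reasons unrelated to any effect of the variant itself, and it separately predicts the outcome — a classic confounder. We must compare within device type levels.
Standardising Variant N to the population device type mix: 0.397·12/20 + 0.333·38/80 + 0.270·24/140 = 0.443.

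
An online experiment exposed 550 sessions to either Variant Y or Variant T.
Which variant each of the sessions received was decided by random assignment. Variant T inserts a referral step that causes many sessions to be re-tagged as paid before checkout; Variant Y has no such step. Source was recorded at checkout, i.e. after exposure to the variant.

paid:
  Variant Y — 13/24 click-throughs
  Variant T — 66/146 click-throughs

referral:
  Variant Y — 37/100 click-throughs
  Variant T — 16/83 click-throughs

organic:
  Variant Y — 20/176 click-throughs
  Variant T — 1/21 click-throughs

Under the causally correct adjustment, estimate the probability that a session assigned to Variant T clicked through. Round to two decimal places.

Traffic source is downstream of the variant. One should not condition on a consequence of treatment, so the overall rates are the right comparison.
So P(outcome | do(Variant T)) is just the pooled rate for Variant T: 83/250 = 0.332.

0.33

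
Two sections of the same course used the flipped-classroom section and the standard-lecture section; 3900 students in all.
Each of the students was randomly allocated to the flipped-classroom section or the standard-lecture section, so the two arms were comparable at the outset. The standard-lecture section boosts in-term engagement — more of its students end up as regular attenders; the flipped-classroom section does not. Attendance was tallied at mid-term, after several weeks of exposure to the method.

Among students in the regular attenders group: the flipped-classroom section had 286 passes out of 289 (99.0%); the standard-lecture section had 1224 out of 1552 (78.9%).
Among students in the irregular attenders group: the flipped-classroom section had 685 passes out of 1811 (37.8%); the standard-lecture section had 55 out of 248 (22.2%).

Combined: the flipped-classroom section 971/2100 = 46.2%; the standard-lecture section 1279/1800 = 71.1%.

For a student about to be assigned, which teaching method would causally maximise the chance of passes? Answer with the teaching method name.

Mid-term attendance is downstream of the teaching method. One should not condition on a consequence of treatment, so the overall rates are the right comparison.
Pooled: the flipped-classroom section 46.2% vs the standard-lecture section 71.1%; the standard-lecture section is higher overall.

the standard-lecture section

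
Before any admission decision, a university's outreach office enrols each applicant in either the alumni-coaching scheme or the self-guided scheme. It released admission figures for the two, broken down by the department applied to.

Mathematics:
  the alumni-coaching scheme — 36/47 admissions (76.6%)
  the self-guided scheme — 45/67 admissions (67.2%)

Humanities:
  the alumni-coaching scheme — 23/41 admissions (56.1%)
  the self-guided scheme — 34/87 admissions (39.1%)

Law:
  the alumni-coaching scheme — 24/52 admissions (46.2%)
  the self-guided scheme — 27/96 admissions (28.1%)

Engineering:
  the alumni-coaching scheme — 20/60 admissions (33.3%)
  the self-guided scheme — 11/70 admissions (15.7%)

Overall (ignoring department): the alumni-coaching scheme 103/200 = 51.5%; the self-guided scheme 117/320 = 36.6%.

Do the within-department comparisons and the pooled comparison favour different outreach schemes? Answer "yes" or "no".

Within each department level (Mathematics 76.6% vs 67.2%; Humanities 56.1% vs 39.1%; Law 46.2% vs 28.1%; Engineering 33.3% vs 15.7%), the alumni-coaching scheme has the higher rate every time. Pooled: 51.5% vs 36.6% — the alumni-coaching scheme has the higher rate overall. They agree.

no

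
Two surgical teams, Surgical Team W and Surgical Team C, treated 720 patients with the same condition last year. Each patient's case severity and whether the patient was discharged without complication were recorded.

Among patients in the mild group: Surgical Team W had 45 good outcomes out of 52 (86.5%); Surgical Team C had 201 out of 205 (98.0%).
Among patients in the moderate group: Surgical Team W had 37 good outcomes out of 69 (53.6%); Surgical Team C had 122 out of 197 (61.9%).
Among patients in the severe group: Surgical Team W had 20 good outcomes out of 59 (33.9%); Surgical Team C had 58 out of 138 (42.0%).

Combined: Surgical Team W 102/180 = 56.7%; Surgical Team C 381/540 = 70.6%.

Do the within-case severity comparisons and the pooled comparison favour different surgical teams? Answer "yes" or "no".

Within each case severity level (mild 86.5% vs 98.0%; moderate 53.6% vs 61.9%; severe 33.9% vs 42.0%), Surgical Team C has the higher rate every time. Pooled: 56.7% vs 70.6% — Surgical Team C has the higher rate overall. They agree.

no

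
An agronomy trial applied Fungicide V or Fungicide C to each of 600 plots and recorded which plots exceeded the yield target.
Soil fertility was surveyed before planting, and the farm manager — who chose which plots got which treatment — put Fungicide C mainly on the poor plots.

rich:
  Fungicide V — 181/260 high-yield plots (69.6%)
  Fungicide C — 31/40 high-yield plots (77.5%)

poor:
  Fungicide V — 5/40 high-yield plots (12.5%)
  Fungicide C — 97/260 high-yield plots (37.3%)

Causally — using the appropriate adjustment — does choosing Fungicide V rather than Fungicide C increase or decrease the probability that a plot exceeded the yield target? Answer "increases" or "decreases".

Nothing the fungicide does changes soil fertility; the imbalance is an allocation artefact. With soil fertility also predicting the outcome, the pooled figure is confounded, and the within-stratum comparison is the causal one.
Within each level — rich: 69.6% vs 77.5%; poor: 12.5% vs 37.3% — Fungicide C is higher every time.

decreases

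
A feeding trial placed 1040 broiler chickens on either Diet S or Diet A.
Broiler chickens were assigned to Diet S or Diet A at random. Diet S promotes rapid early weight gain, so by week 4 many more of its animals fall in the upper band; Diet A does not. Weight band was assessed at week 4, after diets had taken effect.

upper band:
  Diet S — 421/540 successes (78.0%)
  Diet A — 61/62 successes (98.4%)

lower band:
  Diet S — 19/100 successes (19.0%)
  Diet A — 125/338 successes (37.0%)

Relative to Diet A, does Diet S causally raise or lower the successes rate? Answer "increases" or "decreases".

increases

Because the diet influences week-4 weight band, week-4 weight band is a post-treatment mediator, not a confounder. Stratifying on it would bias the estimate; the causal effect is the crude pooled difference.
Pooled: Diet S 68.8% vs Diet A 46.5%; Diet S is higher overall.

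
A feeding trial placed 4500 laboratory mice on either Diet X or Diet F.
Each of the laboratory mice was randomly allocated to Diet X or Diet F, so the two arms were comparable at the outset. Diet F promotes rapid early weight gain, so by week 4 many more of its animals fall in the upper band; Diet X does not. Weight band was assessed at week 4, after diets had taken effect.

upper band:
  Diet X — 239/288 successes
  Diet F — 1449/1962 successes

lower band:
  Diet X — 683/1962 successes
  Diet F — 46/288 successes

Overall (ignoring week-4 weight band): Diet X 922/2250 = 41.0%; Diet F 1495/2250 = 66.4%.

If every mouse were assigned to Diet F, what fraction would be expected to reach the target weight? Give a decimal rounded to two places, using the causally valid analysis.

Week-4 weight band here is a post-treatment variable shaped by the diet; conditioning on it would introduce bias rather than remove it. The overall comparison is the causal one.
So P(outcome | do(Diet F)) is just the pooled rate for Diet F: 1495/2250 = 0.664.

0.66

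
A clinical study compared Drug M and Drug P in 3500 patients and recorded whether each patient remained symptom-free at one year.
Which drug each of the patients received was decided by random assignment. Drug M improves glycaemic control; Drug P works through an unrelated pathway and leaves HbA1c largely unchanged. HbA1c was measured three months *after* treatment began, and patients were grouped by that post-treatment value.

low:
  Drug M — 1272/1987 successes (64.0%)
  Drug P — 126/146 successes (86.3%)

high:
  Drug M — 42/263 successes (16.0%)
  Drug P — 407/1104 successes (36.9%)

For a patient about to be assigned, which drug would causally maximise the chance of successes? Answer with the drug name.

Drug M

The stratified and pooled comparisons disagree (Drug P wins within each HbA1c; Drug M wins overall), so the answer turns on the causal role of HbA1c.
Because the drug influences HbA1c, HbA1c is a post-treatment mediator, not a confounder. Stratifying on it would bias the estimate; the causal effect is the crude pooled difference.
Pooled: Drug M 58.4% vs Drug P 42.6%; Drug M is higher overall.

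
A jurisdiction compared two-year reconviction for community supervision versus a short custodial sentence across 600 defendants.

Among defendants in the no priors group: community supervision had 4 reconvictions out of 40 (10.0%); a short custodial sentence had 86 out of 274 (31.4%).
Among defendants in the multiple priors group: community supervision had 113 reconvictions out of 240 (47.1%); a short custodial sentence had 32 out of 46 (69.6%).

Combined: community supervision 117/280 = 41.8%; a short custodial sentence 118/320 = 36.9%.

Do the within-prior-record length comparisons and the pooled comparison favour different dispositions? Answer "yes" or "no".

yes

Within each prior-record length level (no priors 10.0% vs 31.4%; multiple priors 47.1% vs 69.6%), community supervision has the lower rate every time. Pooled: 41.8% vs 36.9% — a short custodial sentence has the lower rate overall. The two comparisons disagree.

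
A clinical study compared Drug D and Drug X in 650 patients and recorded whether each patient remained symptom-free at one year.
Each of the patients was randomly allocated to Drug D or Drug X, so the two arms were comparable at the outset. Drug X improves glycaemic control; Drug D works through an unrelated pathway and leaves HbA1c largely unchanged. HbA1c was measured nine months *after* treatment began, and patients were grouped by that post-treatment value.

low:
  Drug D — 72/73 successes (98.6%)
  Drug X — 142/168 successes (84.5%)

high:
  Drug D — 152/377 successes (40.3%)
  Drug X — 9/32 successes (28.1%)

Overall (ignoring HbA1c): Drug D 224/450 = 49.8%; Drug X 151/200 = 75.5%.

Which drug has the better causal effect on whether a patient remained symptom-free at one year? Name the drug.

Drug X

HbA1c lies on the pathway drug → HbA1c → outcome, so adjusting for it blocks the indirect effect. For the total causal effect of drug, use the unadjusted pooled rates.
Pooled: Drug D 49.8% vs Drug X 75.5%; Drug X is higher overall.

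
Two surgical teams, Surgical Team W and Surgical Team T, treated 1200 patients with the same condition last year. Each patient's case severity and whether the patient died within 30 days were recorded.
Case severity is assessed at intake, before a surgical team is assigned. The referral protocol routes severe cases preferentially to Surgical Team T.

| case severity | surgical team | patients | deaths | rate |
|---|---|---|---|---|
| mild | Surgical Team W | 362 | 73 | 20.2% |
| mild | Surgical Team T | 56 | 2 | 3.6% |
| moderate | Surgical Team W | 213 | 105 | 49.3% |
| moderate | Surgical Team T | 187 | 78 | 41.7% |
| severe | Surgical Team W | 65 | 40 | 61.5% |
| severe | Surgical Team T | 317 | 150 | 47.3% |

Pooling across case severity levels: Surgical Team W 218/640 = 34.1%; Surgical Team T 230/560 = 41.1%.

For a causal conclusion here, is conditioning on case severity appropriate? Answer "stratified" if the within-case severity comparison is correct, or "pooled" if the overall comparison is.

The stratified and pooled comparisons disagree (Surgical Team T wins within each case severity; Surgical Team W wins overall), so the answer turns on the causal role of case severity.
Case severity satisfies the back-door criterion: it is not a descendant of the surgical team, and it blocks the spurious path from surgical team to outcome. Adjusting for it (i.e., using the within-case severity rates) gives the causal effect.
Within each level — mild: 20.2% vs 3.6%; moderate: 49.3% vs 41.7%; severe: 61.5% vs 47.3% — Surgical Team T is lower every time.

stratified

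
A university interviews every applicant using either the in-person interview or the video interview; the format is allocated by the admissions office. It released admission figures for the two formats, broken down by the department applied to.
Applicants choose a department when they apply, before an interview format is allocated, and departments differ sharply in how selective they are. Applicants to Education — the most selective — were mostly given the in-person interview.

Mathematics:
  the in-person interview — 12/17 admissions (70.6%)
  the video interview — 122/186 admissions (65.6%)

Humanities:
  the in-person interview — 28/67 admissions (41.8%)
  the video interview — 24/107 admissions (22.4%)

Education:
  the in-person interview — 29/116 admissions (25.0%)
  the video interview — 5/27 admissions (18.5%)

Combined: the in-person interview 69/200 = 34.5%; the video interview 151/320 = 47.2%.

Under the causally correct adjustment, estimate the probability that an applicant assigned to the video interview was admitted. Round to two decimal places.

Nothing the interview format does changes department; the imbalance is an allocation artefact. With department also predicting the outcome, the pooled figure is confounded, and the within-stratum comparison is the causal one.
Standardising the video interview to the population department mix: 0.390·122/186 + 0.335·24/107 + 0.275·5/27 = 0.382.

0.38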